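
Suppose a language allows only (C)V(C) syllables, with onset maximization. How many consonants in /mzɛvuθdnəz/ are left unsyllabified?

Under (C)V(C), the unsyllabifiable consonants are /m/, /d/ (at most one coda consonant is licensed; onsets are limited to one consonant).

2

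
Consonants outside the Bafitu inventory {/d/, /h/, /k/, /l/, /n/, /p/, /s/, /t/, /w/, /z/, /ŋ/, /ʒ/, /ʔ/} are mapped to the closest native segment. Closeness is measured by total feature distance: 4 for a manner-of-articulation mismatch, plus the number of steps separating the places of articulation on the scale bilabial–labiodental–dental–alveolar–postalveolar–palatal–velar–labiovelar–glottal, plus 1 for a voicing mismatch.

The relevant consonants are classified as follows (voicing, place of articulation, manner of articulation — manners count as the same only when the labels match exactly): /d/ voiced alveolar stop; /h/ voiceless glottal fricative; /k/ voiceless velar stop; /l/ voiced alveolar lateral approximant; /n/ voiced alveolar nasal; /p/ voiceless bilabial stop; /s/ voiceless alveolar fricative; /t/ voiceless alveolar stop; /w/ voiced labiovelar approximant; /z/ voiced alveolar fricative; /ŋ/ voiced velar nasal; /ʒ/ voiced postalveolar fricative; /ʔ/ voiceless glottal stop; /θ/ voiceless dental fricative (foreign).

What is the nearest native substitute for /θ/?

s

/s/ is closest: same manner (fricative), place distance 1 (dental→alveolar), same voicing; total 1. Next closest is /z/ at distance 2.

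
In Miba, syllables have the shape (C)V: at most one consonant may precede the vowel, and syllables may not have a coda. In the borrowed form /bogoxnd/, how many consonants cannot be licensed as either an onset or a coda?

3

Under (C)V, the unsyllabifiable consonants are /x/, /n/, /d/ (no codas are permitted; onsets are limited to one consonant).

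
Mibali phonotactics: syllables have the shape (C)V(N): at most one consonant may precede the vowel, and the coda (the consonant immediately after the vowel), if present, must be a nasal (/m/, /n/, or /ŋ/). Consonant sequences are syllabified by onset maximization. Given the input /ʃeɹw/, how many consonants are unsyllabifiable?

Syllabifying with onset maximization leaves /ɹ/, /w/ stranded (only a nasal (/m/, /n/, or /ŋ/) is licensed in coda position; onsets are limited to one consonant).

2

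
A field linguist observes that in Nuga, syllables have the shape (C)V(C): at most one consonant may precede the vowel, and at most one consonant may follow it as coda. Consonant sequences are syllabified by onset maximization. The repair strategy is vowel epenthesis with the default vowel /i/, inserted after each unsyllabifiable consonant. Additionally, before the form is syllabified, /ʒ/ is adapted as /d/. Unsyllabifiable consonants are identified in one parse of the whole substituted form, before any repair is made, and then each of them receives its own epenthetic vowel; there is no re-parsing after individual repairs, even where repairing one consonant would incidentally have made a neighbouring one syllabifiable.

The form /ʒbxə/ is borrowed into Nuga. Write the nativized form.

Substitution: /ʒ/ → /d/, giving /dbxə/.
Syllabifying with onset maximization leaves /d/, /b/ stranded (at most one coda consonant is licensed; onsets are limited to one consonant).
Epenthesis after each stranded consonant: /d/ → /di/, /b/ → /bi/.

dibixə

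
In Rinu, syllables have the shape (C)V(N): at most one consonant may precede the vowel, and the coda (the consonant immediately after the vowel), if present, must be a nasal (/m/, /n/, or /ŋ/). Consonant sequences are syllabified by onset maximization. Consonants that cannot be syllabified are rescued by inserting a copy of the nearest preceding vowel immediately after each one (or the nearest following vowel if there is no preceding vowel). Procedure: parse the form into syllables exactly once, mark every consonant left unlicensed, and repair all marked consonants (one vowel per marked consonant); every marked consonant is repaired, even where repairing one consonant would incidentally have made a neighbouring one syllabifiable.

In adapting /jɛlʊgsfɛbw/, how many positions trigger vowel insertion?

The unsyllabifiable consonants are /g/, /s/, /b/, /w/; each receives one epenthetic vowel.

4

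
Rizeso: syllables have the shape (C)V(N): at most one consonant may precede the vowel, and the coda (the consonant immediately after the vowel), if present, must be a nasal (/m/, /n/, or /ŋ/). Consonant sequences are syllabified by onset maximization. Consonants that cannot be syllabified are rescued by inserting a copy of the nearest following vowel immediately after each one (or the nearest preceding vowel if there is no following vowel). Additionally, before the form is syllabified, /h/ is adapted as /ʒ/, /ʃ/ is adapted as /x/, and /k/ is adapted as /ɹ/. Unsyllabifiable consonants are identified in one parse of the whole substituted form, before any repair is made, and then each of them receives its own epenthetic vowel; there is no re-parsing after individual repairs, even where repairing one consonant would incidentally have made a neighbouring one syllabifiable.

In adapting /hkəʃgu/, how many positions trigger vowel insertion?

After substitution the input is /ʒɹəxgu/.
The unsyllabifiable consonants are /ʒ/, /x/; each receives one epenthetic vowel.

2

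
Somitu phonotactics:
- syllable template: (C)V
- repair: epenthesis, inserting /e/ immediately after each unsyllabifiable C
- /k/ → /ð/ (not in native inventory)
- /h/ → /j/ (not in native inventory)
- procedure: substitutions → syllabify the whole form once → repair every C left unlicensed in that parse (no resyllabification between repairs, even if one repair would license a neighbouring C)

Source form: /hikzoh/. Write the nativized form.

jiðezoje

Substitution: /h/ → /j/, /k/ → /ð/, giving /jiðzoj/.
Syllabifying with onset maximization leaves /ð/, /j/ stranded (no codas are permitted; onsets are limited to one consonant).
Epenthesis after each stranded consonant: /ð/ → /ðe/, /j/ → /je/.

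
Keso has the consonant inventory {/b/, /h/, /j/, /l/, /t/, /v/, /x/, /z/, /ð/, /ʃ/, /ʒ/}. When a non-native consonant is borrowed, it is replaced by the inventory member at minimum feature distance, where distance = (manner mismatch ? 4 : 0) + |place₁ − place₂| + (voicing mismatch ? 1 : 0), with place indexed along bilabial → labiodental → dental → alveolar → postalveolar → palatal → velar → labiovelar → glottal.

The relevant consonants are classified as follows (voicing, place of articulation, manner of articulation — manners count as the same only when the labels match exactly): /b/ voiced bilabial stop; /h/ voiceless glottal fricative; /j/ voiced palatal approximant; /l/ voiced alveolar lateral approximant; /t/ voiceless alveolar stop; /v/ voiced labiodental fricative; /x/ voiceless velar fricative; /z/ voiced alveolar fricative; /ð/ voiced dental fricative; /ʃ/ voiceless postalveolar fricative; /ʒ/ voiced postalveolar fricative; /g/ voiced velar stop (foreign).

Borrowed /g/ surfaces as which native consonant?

t

/t/ is closest: same manner (stop), place distance 3 (velar→alveolar), voicing differs (+1); total 4. Next closest is /j/ at distance 5.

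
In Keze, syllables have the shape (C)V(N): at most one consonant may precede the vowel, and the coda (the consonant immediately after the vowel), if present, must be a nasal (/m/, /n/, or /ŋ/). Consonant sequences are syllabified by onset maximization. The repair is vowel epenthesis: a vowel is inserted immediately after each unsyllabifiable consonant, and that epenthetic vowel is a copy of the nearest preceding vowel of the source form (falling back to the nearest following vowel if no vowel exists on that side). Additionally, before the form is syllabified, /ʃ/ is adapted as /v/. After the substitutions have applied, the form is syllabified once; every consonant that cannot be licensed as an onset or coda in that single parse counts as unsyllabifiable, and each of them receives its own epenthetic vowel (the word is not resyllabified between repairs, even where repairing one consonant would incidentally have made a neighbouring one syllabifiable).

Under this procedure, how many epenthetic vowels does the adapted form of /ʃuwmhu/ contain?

2

After substitution the input is /vuwmhu/.
The unsyllabifiable consonants are /w/, /m/; each receives one epenthetic vowel.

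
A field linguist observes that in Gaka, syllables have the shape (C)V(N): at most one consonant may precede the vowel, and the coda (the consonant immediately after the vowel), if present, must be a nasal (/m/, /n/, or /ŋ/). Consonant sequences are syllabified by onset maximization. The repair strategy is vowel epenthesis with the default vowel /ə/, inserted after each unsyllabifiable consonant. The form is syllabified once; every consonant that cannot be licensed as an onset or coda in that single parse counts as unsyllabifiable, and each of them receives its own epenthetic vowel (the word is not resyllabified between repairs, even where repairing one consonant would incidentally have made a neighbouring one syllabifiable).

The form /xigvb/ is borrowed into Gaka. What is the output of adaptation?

xigəvəbə

The consonants /g/, /v/, /b/ cannot be parsed into a legal (C)V(N) syllable (only a nasal (/m/, /n/, or /ŋ/) is licensed in coda position; onsets are limited to one consonant).
Epenthesis after each stranded consonant: /g/ → /gə/, /v/ → /və/, /b/ → /bə/.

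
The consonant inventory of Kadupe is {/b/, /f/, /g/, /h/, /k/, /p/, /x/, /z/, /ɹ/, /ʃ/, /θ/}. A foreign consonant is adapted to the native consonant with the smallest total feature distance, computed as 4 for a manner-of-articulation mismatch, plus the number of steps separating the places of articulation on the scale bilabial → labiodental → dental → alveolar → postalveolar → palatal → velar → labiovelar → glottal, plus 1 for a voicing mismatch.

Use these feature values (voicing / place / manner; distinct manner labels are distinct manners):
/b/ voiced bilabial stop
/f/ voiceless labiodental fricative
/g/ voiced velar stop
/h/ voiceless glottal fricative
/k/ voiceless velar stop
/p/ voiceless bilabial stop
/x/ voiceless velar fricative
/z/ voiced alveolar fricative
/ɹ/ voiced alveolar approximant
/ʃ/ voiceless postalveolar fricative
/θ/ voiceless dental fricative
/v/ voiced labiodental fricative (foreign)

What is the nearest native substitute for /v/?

/f/ is closest: same manner (fricative), place distance 0 (labiodental→labiodental), voicing differs (+1); total 1. Next closest is /z/ at distance 2.

f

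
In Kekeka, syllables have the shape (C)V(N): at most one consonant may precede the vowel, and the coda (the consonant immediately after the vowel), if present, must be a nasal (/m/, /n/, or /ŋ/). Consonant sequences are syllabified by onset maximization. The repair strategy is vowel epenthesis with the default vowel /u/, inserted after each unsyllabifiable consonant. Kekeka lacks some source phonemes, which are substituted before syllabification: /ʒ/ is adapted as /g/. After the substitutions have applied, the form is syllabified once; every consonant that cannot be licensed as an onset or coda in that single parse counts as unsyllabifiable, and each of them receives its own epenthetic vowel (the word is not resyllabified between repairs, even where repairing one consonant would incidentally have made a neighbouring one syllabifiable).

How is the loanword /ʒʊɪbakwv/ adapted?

Substitution: /ʒ/ → /g/, giving /gʊɪbakwv/.
The consonants /k/, /w/, /v/ cannot be parsed into a legal (C)V(N) syllable (only a nasal (/m/, /n/, or /ŋ/) is licensed in coda position; onsets are limited to one consonant).
Epenthesis after each stranded consonant: /k/ → /ku/, /w/ → /wu/, /v/ → /vu/.

gʊɪbakuwuvu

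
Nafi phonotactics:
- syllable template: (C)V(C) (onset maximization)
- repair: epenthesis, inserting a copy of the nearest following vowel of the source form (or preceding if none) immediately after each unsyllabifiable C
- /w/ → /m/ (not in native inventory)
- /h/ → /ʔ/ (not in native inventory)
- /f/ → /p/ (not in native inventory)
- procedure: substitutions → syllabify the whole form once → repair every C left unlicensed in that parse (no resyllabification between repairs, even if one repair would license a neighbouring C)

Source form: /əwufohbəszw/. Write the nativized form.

Substitution: /w/ → /m/, /f/ → /p/, /h/ → /ʔ/, giving /əmupoʔbəszm/.
Syllabifying with onset maximization leaves /z/, /m/ stranded (at most one coda consonant is licensed; onsets are limited to one consonant).
Inserting the epenthetic vowel yields /z/ → /zə/, /m/ → /mə/.

əmupoʔbəszəmə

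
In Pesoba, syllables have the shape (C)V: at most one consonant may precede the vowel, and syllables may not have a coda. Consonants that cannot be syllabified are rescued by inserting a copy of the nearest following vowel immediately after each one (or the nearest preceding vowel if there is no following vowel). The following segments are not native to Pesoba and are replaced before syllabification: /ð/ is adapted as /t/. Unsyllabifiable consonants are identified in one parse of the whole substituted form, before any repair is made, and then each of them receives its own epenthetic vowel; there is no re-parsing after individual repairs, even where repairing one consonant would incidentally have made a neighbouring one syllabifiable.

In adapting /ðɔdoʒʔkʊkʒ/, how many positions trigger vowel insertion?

4

After substitution the input is /tɔdoʒʔkʊkʒ/.
The unsyllabifiable consonants are /ʒ/, /ʔ/, /k/, /ʒ/; each receives one epenthetic vowel.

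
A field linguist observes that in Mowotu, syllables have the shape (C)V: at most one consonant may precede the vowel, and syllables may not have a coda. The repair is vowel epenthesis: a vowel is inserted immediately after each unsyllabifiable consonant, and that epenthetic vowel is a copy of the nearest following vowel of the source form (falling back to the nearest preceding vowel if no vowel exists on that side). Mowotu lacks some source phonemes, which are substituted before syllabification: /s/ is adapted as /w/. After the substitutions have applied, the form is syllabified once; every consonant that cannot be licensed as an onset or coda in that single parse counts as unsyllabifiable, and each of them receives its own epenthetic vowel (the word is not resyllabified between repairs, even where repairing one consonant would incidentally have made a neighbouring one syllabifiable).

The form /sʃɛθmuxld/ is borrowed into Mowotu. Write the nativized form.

wɛʃɛθumuxuludu

Substitution: /s/ → /w/, giving /wʃɛθmuxld/.
Under (C)V, the unsyllabifiable consonants are /w/, /θ/, /x/, /l/, /d/ (no codas are permitted; onsets are limited to one consonant).
Each unlicensed consonant becomes the onset of a new syllable: /w/ → /wɛ/, /θ/ → /θu/, /x/ → /xu/, /l/ → /lu/, /d/ → /du/.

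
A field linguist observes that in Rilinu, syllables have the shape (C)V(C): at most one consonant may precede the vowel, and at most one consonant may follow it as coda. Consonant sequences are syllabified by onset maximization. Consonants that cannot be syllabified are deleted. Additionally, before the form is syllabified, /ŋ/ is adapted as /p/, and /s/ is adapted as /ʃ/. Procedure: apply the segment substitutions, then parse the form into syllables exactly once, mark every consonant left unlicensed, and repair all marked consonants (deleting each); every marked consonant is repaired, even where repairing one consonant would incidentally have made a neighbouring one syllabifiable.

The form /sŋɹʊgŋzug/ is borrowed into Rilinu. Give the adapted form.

ɹʊgzug

Substitution: /s/ → /ʃ/, /ŋ/ → /p/, giving /ʃpɹʊgpzug/.
Syllabifying with onset maximization leaves /ʃ/, /p/, /p/ stranded (at most one coda consonant is licensed; onsets are limited to one consonant).
Each unlicensed consonant is deleted: /ʃ/, /p/, /p/.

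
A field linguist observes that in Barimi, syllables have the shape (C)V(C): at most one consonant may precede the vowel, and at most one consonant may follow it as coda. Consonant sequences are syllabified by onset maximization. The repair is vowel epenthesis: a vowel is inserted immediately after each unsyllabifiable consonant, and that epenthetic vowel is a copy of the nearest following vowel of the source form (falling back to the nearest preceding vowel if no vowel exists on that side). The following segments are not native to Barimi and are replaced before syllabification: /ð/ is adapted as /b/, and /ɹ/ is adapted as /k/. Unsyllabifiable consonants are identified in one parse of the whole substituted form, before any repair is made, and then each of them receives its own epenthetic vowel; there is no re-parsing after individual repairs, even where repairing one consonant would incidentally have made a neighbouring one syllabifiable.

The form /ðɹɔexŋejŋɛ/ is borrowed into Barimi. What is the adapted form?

bɔkɔexŋejŋɛ

Substitution: /ð/ → /b/, /ɹ/ → /k/, giving /bkɔexŋejŋɛ/.
Syllabifying with onset maximization leaves /b/ stranded (at most one coda consonant is licensed; onsets are limited to one consonant).
Epenthesis after each stranded consonant: /b/ → /bɔ/.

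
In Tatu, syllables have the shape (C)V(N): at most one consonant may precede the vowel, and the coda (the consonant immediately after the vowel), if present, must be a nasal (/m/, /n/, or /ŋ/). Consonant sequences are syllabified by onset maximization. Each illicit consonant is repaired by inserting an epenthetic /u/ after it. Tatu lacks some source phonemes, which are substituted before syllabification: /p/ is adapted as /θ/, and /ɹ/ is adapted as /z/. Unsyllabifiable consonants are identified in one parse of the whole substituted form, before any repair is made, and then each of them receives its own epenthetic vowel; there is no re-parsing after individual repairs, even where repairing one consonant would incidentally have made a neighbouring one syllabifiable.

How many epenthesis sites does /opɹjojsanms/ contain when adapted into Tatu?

5

After substitution the input is /oθzjojsanms/.
The unsyllabifiable consonants are /θ/, /z/, /j/, /m/, /s/; each receives one epenthetic vowel.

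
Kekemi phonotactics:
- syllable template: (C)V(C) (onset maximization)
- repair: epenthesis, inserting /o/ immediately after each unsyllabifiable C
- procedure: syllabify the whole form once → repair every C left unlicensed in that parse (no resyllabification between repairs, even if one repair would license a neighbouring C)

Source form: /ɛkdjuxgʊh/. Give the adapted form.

The consonants /d/ cannot be parsed into a legal (C)V(C) syllable (at most one coda consonant is licensed; onsets are limited to one consonant).
Epenthesis after each stranded consonant: /d/ → /do/.

ɛkdojuxgʊh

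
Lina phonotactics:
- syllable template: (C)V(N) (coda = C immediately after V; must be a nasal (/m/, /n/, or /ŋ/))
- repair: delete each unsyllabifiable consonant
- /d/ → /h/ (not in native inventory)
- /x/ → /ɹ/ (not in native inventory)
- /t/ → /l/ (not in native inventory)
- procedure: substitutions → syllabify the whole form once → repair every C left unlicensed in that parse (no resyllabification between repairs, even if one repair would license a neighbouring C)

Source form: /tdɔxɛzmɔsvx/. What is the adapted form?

hɔɹɛmɔ

Substitution: /t/ → /l/, /d/ → /h/, /x/ → /ɹ/, giving /lhɔɹɛzmɔsvɹ/.
Syllabifying with onset maximization leaves /l/, /z/, /s/, /v/, /ɹ/ stranded (only a nasal (/m/, /n/, or /ŋ/) is licensed in coda position; onsets are limited to one consonant).
Deletion applies to /l/, /z/, /s/, /v/, /ɹ/.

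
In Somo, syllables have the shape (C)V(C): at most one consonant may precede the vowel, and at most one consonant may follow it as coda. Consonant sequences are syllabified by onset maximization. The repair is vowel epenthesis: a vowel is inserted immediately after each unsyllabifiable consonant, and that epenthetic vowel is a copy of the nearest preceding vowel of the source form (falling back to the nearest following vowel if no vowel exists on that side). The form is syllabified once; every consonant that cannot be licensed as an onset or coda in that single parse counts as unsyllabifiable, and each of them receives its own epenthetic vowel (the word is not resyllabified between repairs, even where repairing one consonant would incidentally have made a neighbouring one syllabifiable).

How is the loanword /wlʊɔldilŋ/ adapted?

Under (C)V(C), the unsyllabifiable consonants are /w/, /ŋ/ (at most one coda consonant is licensed; onsets are limited to one consonant).
Inserting the epenthetic vowel yields /w/ → /wʊ/, /ŋ/ → /ŋi/.

wʊlʊɔldilŋi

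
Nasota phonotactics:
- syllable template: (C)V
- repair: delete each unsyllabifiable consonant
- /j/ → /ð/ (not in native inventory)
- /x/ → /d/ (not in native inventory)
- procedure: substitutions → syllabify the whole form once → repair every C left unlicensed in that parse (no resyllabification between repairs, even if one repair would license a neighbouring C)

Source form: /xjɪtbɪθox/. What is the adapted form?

Substitution: /x/ → /d/, /j/ → /ð/, giving /dðɪtbɪθod/.
The consonants /d/, /t/, /d/ cannot be parsed into a legal (C)V syllable (no codas are permitted; onsets are limited to one consonant).
Deletion applies to /d/, /t/, /d/.

ðɪbɪθo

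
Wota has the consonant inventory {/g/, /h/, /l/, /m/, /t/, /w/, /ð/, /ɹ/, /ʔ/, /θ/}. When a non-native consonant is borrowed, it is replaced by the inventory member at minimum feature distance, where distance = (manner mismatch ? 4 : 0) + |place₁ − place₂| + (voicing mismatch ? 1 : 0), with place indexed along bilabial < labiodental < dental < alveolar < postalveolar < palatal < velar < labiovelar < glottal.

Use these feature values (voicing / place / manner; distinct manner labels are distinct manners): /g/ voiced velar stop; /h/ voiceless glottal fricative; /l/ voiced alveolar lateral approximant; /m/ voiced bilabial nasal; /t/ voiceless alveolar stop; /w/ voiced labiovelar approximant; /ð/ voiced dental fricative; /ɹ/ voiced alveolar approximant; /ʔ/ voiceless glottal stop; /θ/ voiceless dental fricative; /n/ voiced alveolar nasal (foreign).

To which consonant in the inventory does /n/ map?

m

/m/ is closest: same manner (nasal), place distance 3 (alveolar→bilabial), same voicing; total 3. Next closest is /l/ at distance 4.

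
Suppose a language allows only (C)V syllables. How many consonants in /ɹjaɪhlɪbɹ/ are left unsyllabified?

Syllabifying with onset maximization leaves /ɹ/, /h/, /b/, /ɹ/ stranded (no codas are permitted; onsets are limited to one consonant).

4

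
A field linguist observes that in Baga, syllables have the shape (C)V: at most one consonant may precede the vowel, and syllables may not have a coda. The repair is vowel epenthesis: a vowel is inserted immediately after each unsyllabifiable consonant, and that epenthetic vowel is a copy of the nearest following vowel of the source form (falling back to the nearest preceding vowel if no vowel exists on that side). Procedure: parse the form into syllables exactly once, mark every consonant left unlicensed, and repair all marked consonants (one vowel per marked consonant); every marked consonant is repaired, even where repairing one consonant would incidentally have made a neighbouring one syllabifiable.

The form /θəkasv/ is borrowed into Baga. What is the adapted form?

θəkasava

The consonants /s/, /v/ cannot be parsed into a legal (C)V syllable (no codas are permitted; onsets are limited to one consonant).
Epenthesis after each stranded consonant: /s/ → /sa/, /v/ → /va/.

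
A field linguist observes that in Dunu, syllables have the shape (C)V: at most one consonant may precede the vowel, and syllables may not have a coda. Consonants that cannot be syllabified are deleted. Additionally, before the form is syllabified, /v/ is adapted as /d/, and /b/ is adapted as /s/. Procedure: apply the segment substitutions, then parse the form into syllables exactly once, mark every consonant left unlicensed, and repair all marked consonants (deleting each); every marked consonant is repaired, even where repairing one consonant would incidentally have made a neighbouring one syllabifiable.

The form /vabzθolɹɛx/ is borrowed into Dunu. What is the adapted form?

daθoɹɛ

Substitution: /v/ → /d/, /b/ → /s/, giving /daszθolɹɛx/.
Under (C)V, the unsyllabifiable consonants are /s/, /z/, /l/, /x/ (no codas are permitted; onsets are limited to one consonant).
Deleting the stranded consonants removes /s/, /z/, /l/, /x/.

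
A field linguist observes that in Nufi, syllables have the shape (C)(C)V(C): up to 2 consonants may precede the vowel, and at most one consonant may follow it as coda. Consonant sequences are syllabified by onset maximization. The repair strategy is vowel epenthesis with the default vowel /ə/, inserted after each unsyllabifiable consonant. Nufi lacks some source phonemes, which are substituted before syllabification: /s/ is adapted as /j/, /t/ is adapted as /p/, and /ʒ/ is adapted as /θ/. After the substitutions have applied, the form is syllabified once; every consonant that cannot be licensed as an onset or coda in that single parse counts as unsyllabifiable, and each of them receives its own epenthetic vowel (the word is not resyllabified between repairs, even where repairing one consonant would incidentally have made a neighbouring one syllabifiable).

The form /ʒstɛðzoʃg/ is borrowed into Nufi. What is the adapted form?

Substitution: /ʒ/ → /θ/, /s/ → /j/, /t/ → /p/, giving /θjpɛðzoʃg/.
Syllabifying with onset maximization leaves /θ/, /g/ stranded (at most one coda consonant is licensed; onsets may contain at most 2 consonants).
Epenthesis after each stranded consonant: /θ/ → /θə/, /g/ → /gə/.

θəjpɛðzoʃgə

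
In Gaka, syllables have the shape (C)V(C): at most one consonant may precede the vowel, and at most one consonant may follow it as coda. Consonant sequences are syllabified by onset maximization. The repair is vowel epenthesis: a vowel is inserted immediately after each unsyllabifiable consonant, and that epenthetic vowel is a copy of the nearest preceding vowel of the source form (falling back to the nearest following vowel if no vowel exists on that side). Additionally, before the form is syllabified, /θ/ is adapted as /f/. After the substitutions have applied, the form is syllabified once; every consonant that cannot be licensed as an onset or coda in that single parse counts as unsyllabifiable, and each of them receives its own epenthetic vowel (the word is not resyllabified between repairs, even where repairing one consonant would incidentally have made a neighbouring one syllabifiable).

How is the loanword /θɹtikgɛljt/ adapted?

Substitution: /θ/ → /f/, giving /fɹtikgɛljt/.
Under (C)V(C), the unsyllabifiable consonants are /f/, /ɹ/, /j/, /t/ (at most one coda consonant is licensed; onsets are limited to one consonant).
Inserting the epenthetic vowel yields /f/ → /fi/, /ɹ/ → /ɹi/, /j/ → /jɛ/, /t/ → /tɛ/.

fiɹitikgɛljɛtɛ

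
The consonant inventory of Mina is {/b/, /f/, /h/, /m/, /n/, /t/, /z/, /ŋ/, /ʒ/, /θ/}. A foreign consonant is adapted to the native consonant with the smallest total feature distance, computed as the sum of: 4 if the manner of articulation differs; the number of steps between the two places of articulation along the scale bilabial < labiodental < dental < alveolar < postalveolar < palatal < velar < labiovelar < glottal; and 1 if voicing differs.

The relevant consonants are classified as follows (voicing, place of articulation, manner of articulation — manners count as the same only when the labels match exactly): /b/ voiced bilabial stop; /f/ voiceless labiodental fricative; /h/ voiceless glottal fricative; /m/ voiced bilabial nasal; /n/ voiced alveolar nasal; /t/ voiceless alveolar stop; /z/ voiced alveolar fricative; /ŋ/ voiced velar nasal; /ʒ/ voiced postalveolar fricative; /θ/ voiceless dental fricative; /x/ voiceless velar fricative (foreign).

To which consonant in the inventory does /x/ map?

h

/h/ is closest: same manner (fricative), place distance 2 (velar→glottal), same voicing; total 2. Next closest is /ʒ/ at distance 3.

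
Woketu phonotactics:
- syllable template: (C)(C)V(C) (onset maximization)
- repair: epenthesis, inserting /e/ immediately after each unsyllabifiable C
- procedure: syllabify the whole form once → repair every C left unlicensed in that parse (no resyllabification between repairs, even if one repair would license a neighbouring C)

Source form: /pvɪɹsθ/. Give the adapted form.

The consonants /s/, /θ/ cannot be parsed into a legal (C)(C)V(C) syllable (at most one coda consonant is licensed; onsets may contain at most 2 consonants).
Inserting the epenthetic vowel yields /s/ → /se/, /θ/ → /θe/.

pvɪɹseθe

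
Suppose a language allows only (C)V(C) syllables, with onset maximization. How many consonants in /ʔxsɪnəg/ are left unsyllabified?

The consonants /ʔ/, /x/ cannot be parsed into a legal (C)V(C) syllable (at most one coda consonant is licensed; onsets are limited to one consonant).

2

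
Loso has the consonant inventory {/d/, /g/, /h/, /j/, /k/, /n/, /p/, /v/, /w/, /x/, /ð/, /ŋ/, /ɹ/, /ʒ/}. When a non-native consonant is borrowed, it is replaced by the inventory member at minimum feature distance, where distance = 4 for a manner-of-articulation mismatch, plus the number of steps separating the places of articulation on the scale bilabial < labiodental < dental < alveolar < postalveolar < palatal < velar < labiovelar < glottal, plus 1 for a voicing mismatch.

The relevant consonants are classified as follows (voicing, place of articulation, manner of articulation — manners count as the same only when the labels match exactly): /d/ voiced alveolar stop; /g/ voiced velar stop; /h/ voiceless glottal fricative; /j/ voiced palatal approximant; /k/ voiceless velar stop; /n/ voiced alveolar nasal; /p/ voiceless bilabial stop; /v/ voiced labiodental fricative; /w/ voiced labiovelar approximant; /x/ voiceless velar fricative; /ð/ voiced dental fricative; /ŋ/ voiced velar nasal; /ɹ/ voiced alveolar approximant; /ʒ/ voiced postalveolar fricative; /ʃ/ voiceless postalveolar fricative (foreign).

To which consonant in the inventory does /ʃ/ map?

/ʒ/ is closest: same manner (fricative), place distance 0 (postalveolar→postalveolar), voicing differs (+1); total 1. Next closest is /x/ at distance 2.

ʒ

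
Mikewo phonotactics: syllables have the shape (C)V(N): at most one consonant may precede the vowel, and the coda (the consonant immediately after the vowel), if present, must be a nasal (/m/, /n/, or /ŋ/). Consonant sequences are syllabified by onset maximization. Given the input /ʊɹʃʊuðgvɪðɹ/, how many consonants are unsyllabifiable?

Syllabifying with onset maximization leaves /ɹ/, /ð/, /g/, /ð/, /ɹ/ stranded (only a nasal (/m/, /n/, or /ŋ/) is licensed in coda position; onsets are limited to one consonant).

5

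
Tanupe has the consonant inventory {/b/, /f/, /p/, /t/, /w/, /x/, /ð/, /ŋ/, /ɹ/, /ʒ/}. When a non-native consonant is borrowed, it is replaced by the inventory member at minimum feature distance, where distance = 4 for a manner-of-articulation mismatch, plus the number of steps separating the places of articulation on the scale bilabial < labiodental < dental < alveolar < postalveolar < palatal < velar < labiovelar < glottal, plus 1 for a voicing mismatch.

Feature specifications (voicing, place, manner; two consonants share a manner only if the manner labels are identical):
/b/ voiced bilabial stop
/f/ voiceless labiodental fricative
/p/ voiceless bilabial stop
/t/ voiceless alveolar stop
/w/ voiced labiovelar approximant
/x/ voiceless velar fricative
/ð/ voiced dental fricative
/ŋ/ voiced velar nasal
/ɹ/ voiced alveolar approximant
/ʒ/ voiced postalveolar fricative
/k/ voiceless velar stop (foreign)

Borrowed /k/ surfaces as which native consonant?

t

/t/ is closest: same manner (stop), place distance 3 (velar→alveolar), same voicing; total 3. Next closest is /x/ at distance 4.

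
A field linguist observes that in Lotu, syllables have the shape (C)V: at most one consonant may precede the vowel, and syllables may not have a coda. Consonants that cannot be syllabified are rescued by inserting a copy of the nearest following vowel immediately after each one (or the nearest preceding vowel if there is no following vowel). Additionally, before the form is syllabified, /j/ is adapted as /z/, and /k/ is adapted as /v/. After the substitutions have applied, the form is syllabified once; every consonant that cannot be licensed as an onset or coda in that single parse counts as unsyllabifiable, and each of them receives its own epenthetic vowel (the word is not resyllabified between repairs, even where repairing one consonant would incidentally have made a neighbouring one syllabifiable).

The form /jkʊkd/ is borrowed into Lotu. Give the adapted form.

zʊvʊvʊdʊ

Substitution: /j/ → /z/, /k/ → /v/, giving /zvʊvd/.
The consonants /z/, /v/, /d/ cannot be parsed into a legal (C)V syllable (no codas are permitted; onsets are limited to one consonant).
Inserting the epenthetic vowel yields /z/ → /zʊ/, /v/ → /vʊ/, /d/ → /dʊ/.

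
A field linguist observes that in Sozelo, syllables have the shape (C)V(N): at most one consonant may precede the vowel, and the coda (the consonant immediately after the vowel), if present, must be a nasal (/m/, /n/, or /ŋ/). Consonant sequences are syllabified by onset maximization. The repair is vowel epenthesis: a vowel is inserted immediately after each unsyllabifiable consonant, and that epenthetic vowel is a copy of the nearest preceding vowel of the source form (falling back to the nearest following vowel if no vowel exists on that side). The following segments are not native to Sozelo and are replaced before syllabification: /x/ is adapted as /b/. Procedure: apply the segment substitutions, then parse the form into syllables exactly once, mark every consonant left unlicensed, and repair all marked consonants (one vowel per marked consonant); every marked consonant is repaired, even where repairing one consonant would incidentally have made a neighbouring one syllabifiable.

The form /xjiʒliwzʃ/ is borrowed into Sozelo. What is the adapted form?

bijiʒiliwiziʃi

Substitution: /x/ → /b/, giving /bjiʒliwzʃ/.
Under (C)V(N), the unsyllabifiable consonants are /b/, /ʒ/, /w/, /z/, /ʃ/ (only a nasal (/m/, /n/, or /ŋ/) is licensed in coda position; onsets are limited to one consonant).
Inserting the epenthetic vowel yields /b/ → /bi/, /ʒ/ → /ʒi/, /w/ → /wi/, /z/ → /zi/, /ʃ/ → /ʃi/.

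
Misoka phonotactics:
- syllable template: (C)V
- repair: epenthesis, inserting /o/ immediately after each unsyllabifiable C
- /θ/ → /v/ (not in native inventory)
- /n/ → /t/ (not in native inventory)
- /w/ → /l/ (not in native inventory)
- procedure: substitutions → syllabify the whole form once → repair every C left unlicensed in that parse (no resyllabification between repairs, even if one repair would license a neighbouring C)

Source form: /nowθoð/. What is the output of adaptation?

tolovoðo

Substitution: /n/ → /t/, /w/ → /l/, /θ/ → /v/, giving /tolvoð/.
Under (C)V, the unsyllabifiable consonants are /l/, /ð/ (no codas are permitted; onsets are limited to one consonant).
Inserting the epenthetic vowel yields /l/ → /lo/, /ð/ → /ðo/.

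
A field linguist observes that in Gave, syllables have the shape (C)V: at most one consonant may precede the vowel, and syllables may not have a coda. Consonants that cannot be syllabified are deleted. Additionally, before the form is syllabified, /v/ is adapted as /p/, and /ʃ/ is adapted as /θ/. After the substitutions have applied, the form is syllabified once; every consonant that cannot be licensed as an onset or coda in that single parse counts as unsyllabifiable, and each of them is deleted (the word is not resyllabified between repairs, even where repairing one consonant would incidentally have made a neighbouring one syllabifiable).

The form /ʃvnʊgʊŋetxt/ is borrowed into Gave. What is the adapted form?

Substitution: /ʃ/ → /θ/, /v/ → /p/, giving /θpnʊgʊŋetxt/.
Syllabifying with onset maximization leaves /θ/, /p/, /t/, /x/, /t/ stranded (no codas are permitted; onsets are limited to one consonant).
Each unlicensed consonant is deleted: /θ/, /p/, /t/, /x/, /t/.

nʊgʊŋe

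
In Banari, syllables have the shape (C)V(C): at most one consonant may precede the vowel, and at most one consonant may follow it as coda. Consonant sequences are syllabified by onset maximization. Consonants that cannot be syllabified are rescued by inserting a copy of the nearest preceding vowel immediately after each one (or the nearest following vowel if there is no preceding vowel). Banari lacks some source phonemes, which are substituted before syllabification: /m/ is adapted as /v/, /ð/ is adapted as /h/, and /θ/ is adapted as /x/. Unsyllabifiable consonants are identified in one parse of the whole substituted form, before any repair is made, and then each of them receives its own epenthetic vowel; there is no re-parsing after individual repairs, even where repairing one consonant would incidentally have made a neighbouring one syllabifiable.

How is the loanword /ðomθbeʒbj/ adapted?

Substitution: /ð/ → /h/, /m/ → /v/, /θ/ → /x/, giving /hovxbeʒbj/.
Under (C)V(C), the unsyllabifiable consonants are /x/, /b/, /j/ (at most one coda consonant is licensed; onsets are limited to one consonant).
Inserting the epenthetic vowel yields /x/ → /xo/, /b/ → /be/, /j/ → /je/.

hovxobeʒbeje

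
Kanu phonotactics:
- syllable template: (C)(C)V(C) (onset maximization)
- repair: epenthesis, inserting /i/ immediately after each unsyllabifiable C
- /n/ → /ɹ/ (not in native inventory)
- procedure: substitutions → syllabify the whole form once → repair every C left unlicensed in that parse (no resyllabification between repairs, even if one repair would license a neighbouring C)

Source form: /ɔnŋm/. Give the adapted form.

Substitution: /n/ → /ɹ/, giving /ɔɹŋm/.
Syllabifying with onset maximization leaves /ŋ/, /m/ stranded (at most one coda consonant is licensed; onsets may contain at most 2 consonants).
Inserting the epenthetic vowel yields /ŋ/ → /ŋi/, /m/ → /mi/.

ɔɹŋimi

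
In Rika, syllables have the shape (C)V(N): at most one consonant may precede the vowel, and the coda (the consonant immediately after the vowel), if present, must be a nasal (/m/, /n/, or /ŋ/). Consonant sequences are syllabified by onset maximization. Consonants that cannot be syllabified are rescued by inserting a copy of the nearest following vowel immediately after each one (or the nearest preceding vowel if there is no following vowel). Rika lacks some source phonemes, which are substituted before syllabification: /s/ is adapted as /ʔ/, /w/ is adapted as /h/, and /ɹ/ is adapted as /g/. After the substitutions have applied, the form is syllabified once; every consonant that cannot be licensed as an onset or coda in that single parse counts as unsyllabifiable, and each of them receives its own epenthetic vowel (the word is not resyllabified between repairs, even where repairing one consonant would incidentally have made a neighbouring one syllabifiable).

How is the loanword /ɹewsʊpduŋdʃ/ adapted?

Substitution: /ɹ/ → /g/, /w/ → /h/, /s/ → /ʔ/, giving /gehʔʊpduŋdʃ/.
Syllabifying with onset maximization leaves /h/, /p/, /d/, /ʃ/ stranded (only a nasal (/m/, /n/, or /ŋ/) is licensed in coda position; onsets are limited to one consonant).
Inserting the epenthetic vowel yields /h/ → /hʊ/, /p/ → /pu/, /d/ → /du/, /ʃ/ → /ʃu/.

gehʊʔʊpuduŋduʃu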